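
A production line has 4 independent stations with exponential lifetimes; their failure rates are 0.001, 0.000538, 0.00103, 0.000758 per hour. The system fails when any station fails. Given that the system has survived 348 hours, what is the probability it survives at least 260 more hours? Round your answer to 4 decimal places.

Time to first failure ~ Exp(Σλ) with Σλ = 0.003326.
By memorylessness, P(T > 348+260 | T > 348) = P(T > 260) = e^(−0.003326·260) ≈ 0.4212.

0.4212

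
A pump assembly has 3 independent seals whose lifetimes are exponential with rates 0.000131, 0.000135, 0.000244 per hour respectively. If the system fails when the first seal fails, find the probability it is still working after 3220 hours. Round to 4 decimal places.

0.1936

The time to first failure is exponential with rate Σλ = 0.000131 + 0.000135 + 0.000244 = 0.00051.
P(min > 3220) = e^(−0.00051·3220) = e^(−1.6422) ≈ 0.1936.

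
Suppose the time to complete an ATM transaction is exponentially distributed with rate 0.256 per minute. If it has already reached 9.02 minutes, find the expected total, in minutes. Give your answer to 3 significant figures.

By memorylessness, E[X | X > 9.02] = 9.02 + 1/λ = 9.02 + 3.90625 = 12.9262 minutes.

12.9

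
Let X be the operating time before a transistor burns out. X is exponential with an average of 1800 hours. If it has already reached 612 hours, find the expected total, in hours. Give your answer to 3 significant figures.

2410

The rate is λ = 1/1800 = 0.000555556 per hour.
By memorylessness, E[X | X > 612] = 612 + 1/λ = 612 + 1800 = 2412 hours.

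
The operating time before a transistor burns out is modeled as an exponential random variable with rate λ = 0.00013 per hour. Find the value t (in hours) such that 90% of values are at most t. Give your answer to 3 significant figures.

Set 1 − e^(−λt) = 0.9, so t = −ln(0.1)/λ = 2.3026/0.00013 ≈ 17712.2 hours.

17700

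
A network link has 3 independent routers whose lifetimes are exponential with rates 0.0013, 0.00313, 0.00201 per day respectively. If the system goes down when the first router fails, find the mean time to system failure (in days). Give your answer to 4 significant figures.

The time to first failure is exponential with rate Σλ = 0.0013 + 0.00313 + 0.00201 = 0.00644.
E[min] = 1/Σλ = 1/0.00644 = 155.28 days.

155.3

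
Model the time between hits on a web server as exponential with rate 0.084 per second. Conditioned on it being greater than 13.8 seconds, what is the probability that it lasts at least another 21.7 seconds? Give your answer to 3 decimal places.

0.162

The exponential is memoryless, so the remaining time is again Exp(λ): the condition X > 13.8 is irrelevant.
P(X > 21.7) = e^(−1.8228) ≈ 0.162.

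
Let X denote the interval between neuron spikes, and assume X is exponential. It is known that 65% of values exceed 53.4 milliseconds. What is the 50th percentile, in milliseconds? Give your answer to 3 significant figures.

85.9

e^(−λ·53.4) = 0.65 ⇒ λ = −ln(0.65)/53.4 = 0.0080671.
50th percentile: 1 − e^(−λt) = 0.5, t = −ln(0.5)/λ = 85.9228 milliseconds.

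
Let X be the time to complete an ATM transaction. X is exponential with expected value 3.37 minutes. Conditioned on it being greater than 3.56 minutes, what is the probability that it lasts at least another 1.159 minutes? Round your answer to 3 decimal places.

The rate is λ = 1/3.37 = 0.296736 per minute.
By the memoryless property, P(X > 3.56+1.159 | X > 3.56) = P(X > 1.159).
P(X > 1.159) = e^(−0.34392) ≈ 0.709.

0.709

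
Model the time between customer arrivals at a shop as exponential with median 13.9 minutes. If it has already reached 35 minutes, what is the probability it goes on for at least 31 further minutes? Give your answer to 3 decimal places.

For an exponential, median = ln(2)/λ, so λ = ln 2 / 13.9 = 0.0498667 per minute.
By the memoryless property, P(X > 35+31 | X > 35) = P(X > 31).
P(X > 31) = e^(−1.5459) ≈ 0.213.

0.213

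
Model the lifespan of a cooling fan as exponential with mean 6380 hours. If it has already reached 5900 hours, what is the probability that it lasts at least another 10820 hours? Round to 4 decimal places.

0.1834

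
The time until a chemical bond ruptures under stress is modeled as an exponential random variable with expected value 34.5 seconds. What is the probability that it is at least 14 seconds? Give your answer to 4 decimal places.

0.6664

The rate is λ = 1/34.5 = 0.0289855 per second.
P(X > 14) = e^(−λ·14) = e^(−0.4058) ≈ 0.6664.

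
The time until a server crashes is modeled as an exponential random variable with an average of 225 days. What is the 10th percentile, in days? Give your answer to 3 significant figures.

23.7

The rate is λ = 1/225 = 0.00444444 per day.
Set 1 − e^(−λt) = 0.1, so t = −ln(0.9)/λ = 0.10536/0.00444444 ≈ 23.7061 days.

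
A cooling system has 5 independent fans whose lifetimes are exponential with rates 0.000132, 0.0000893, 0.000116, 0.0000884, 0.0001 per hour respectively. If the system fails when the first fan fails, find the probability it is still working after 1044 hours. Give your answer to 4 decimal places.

The time to first failure is exponential with rate Σλ = 0.000132 + 0.0000893 + 0.000116 + 0.0000884 + 0.0001 = 0.0005257.
P(min > 1044) = e^(−0.0005257·1044) = e^(−0.54883) ≈ 0.5776.

0.5776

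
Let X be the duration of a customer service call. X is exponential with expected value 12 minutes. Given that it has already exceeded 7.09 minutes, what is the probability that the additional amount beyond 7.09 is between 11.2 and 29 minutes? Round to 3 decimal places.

The rate is λ = 1/12 = 0.0833333 per minute.
Memoryless: the residual past 7.09 is again Exp(λ).
P(11.2 < residual < 29) = e^(−λ·11.2) − e^(−λ·29) = 0.39324 − 0.08922 ≈ 0.304.

0.304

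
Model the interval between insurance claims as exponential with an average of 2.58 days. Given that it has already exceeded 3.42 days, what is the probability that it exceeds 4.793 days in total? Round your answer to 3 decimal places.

The rate is λ = 1/2.58 = 0.387597 per day.
The exponential is memoryless, so the remaining time is again Exp(λ): the condition X > 3.42 is irrelevant.
P(X > 1.373) = e^(−0.53217) ≈ 0.587.

0.587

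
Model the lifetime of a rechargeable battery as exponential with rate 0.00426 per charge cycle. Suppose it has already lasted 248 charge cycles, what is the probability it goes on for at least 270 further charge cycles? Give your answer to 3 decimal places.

0.317

The exponential is memoryless, so the remaining time is again Exp(λ): the condition X > 248 is irrelevant.
P(X > 270) = e^(−1.1502) ≈ 0.317.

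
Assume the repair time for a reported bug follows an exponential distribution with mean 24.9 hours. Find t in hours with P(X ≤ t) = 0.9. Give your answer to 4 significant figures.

The rate is λ = 1/24.9 = 0.0401606 per hour.
Set 1 − e^(−λt) = 0.9, so t = −ln(0.1)/λ = 2.3026/0.0401606 ≈ 57.3344 hours.

57.33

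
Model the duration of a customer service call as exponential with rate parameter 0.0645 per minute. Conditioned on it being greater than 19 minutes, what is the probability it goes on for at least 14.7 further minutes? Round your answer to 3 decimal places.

P(X > s+t | X > s) = e^(−λ(s+t))/e^(−λs) = e^(−λt), independent of s = 19.
P(X > 14.7) = e^(−0.94815) ≈ 0.387.

0.387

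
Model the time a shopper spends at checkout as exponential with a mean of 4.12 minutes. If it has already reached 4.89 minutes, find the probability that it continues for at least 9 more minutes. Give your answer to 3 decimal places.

The rate is λ = 1/4.12 = 0.242718 per minute.
The exponential is memoryless, so the remaining time is again Exp(λ): the condition X > 4.89 is irrelevant.
P(X > 9) = e^(−2.1845) ≈ 0.113.

0.113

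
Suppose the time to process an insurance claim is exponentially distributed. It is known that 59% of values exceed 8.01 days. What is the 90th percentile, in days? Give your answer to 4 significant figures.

34.96

e^(−λ·8.01) = 0.59 ⇒ λ = −ln(0.59)/8.01 = 0.0658718.
90th percentile: 1 − e^(−λt) = 0.9, t = −ln(0.1)/λ = 34.9556 days.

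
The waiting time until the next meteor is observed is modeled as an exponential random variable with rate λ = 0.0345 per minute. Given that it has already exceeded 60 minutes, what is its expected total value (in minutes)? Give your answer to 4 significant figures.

88.99

By memorylessness, E[X | X > 60] = 60 + 1/λ = 60 + 28.9855 = 88.9855 minutes.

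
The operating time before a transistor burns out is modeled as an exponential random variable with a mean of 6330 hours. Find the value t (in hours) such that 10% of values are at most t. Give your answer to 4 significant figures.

666.9

The rate is λ = 1/6330 = 0.000157978 per hour.
Set 1 − e^(−λt) = 0.1, so t = −ln(0.9)/λ = 0.10536/0.000157978 ≈ 666.932 hours.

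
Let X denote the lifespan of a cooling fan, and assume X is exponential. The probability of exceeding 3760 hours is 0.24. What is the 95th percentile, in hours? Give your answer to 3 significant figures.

7890

e^(−λ·3760) = 0.24 ⇒ λ = −ln(0.24)/3760 = 0.000379552.
95th percentile: 1 − e^(−λt) = 0.95, t = −ln(0.05)/λ = 7892.81 hours.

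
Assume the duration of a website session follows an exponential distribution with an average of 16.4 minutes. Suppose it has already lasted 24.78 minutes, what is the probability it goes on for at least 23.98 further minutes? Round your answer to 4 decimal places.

0.2317

The rate is λ = 1/16.4 = 0.0609756 per minute.
P(X > s+t | X > s) = e^(−λ(s+t))/e^(−λs) = e^(−λt), independent of s = 24.78.
P(X > 23.98) = e^(−1.4622) ≈ 0.2317.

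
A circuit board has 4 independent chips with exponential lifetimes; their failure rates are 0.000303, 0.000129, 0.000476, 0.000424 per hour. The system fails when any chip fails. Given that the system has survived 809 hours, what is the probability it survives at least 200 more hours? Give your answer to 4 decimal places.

0.7661

Time to first failure ~ Exp(Σλ) with Σλ = 0.001332.
By memorylessness, P(T > 809+200 | T > 809) = P(T > 200) = e^(−0.001332·200) ≈ 0.7661.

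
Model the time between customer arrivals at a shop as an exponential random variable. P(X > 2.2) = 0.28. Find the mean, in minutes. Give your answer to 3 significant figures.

1.73

e^(−λ·2.2) = 0.28 ⇒ λ = −ln(0.28)/2.2 = 0.578621.
Mean = 1/λ = 1.72825 minutes.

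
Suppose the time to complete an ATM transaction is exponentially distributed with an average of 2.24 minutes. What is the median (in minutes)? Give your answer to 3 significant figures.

The rate is λ = 1/2.24 = 0.446429 per minute.
Set 1 − e^(−λt) = 0.5, so t = −ln(0.5)/λ = 0.69315/0.446429 ≈ 1.55265 minutes.

1.55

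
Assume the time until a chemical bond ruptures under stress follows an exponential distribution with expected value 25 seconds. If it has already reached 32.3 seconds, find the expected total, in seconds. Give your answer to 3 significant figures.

57.3

The rate is λ = 1/25 = 0.04 per second.
By memorylessness, E[X | X > 32.3] = 32.3 + 1/λ = 32.3 + 25 = 57.3 seconds.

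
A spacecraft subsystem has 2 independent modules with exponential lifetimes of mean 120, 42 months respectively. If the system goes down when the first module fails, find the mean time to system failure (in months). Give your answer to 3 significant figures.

The first failure time is exponential with rate Σλ_i = 1/120 + 1/42 = 0.0321429 per month.
E[min] = 1/Σλ = 1/0.0321429 = 31.1111 months.

31.1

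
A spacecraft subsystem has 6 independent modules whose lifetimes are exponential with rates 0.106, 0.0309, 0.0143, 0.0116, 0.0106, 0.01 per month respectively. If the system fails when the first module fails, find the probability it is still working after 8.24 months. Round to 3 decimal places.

The time to first failure is exponential with rate Σλ = 0.106 + 0.0309 + 0.0143 + 0.0116 + 0.0106 + 0.01 = 0.1834.
P(min > 8.24) = e^(−0.1834·8.24) = e^(−1.5112) ≈ 0.221.

0.221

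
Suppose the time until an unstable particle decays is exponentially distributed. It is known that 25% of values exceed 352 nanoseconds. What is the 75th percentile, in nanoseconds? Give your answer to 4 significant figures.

e^(−λ·352) = 0.25 ⇒ λ = −ln(0.25)/352 = 0.00393834.
75th percentile: 1 − e^(−λt) = 0.75, t = −ln(0.25)/λ = 352 nanoseconds.

352.0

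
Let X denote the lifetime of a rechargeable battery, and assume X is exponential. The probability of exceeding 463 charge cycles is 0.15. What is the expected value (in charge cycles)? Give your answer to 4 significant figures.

e^(−λ·463) = 0.15 ⇒ λ = −ln(0.15)/463 = 0.00409745.
Mean = 1/λ = 244.054 charge cycles.

244.1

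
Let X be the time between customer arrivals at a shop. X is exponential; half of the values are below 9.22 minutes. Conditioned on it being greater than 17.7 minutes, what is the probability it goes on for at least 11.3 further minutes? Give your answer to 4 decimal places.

For an exponential, median = ln(2)/λ, so λ = ln 2 / 9.22 = 0.0751787 per minute.
P(X > s+t | X > s) = e^(−λ(s+t))/e^(−λs) = e^(−λt), independent of s = 17.7.
P(X > 11.3) = e^(−0.84952) ≈ 0.4276.

0.4276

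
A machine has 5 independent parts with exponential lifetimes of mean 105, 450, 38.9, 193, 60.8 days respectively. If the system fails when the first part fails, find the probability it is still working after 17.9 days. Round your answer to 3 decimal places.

The first failure time is exponential with rate Σλ_i = 1/105 + 1/450 + 1/38.9 + 1/193 + 1/60.8 = 0.0590817 per day.
P(min > 17.9) = e^(−0.0590817·17.9) = e^(−1.0576) ≈ 0.347.

0.347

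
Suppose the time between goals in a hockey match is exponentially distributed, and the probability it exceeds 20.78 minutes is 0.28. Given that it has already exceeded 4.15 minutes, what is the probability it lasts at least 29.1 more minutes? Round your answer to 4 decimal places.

0.1682

From e^(−λ·20.78) = 0.28, λ = −ln(0.28)/20.78 = 0.0612592.
Memoryless: P(X > 4.15+29.1 | X > 4.15) = P(X > 29.1) = e^(−0.0612592·29.1) ≈ 0.1682.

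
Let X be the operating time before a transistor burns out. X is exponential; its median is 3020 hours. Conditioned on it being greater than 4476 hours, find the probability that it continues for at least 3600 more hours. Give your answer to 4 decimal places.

0.4377

For an exponential, median = ln(2)/λ, so λ = ln 2 / 3020 = 0.000229519 per hour.
By the memoryless property, P(X > 4476+3600 | X > 4476) = P(X > 3600).
P(X > 3600) = e^(−0.82627) ≈ 0.4377.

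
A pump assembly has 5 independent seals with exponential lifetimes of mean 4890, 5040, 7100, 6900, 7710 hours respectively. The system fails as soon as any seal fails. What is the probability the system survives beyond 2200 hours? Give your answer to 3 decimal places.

0.165

The first failure time is exponential with rate Σλ_i = 1/4890 + 1/5040 + 1/7100 + 1/6900 + 1/7710 = 0.000818386 per hour.
P(min > 2200) = e^(−0.000818386·2200) = e^(−1.8004) ≈ 0.165.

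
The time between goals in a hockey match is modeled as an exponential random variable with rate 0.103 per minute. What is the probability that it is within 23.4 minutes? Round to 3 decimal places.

P(X ≤ 23.4) = 1 − e^(−λ·23.4) = 1 − e^(−2.4102) ≈ 0.910.

0.910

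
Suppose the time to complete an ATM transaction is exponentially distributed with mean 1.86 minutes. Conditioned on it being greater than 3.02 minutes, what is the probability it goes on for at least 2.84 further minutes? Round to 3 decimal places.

0.217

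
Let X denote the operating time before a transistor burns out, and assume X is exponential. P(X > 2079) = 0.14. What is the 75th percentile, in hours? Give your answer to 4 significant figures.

1466

e^(−λ·2079) = 0.14 ⇒ λ = −ln(0.14)/2079 = 0.000945701.
75th percentile: 1 − e^(−λt) = 0.75, t = −ln(0.25)/λ = 1465.89 hours.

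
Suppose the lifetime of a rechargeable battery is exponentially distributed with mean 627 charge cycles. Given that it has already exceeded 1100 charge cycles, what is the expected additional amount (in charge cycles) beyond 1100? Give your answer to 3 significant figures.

The rate is λ = 1/627 = 0.0015949 per charge cycle.
By memorylessness, the remaining amount past any threshold is again Exp(λ) with mean 1/λ = 627 charge cycles.

627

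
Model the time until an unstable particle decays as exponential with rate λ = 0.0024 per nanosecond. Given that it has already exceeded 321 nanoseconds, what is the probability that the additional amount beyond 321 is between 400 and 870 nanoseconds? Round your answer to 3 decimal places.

0.259

Memoryless: the residual past 321 is again Exp(λ).
P(400 < residual < 870) = e^(−λ·400) − e^(−λ·870) = 0.38289 − 0.12393 ≈ 0.259.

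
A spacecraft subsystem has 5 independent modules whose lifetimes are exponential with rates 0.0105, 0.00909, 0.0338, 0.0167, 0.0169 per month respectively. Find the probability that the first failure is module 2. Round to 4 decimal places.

0.1045

The time to first failure is exponential with rate Σλ = 0.0105 + 0.00909 + 0.0338 + 0.0167 + 0.0169 = 0.08699.
P(module 2 first) = λ_2/Σλ = 0.00909/0.08699 ≈ 0.1045.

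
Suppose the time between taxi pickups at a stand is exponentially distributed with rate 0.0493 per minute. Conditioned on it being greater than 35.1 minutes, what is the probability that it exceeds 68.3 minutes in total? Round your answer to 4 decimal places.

By the memoryless property, P(X > 35.1+33.2 | X > 35.1) = P(X > 33.2).
P(X > 33.2) = e^(−1.6368) ≈ 0.1946.

0.1946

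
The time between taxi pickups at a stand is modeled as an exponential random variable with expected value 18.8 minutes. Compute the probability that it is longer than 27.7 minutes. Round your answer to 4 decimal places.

The rate is λ = 1/18.8 = 0.0531915 per minute.
P(X > 27.7) = e^(−λ·27.7) = e^(−1.4734) ≈ 0.2291.

0.2291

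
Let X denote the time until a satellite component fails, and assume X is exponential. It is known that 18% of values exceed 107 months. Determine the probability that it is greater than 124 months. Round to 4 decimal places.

0.1371

e^(−λ·107) = 0.18 ⇒ λ = −ln(0.18)/107 = 0.0160262.
P(X > 124) = e^(−0.0160262·124) = e^(−1.9872) ≈ 0.1371.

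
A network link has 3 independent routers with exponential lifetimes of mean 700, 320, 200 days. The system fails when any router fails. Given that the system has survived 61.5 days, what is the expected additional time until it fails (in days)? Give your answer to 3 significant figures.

105

First-failure rate Σλ = 1/700 + 1/320 + 1/200 = 0.00955357.
By memorylessness the expected residual is 1/Σλ = 104.673 days, regardless of the 61.5 already elapsed.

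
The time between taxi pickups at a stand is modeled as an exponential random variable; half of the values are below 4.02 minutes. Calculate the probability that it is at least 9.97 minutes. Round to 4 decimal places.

For an exponential, median = ln(2)/λ, so λ = ln 2 / 4.02 = 0.172425 per minute.
P(X > 9.97) = e^(−λ·9.97) = e^(−1.7191) ≈ 0.1792.

0.1792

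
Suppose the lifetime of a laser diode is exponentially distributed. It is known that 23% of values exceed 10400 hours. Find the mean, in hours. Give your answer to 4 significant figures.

e^(−λ·10400) = 0.23 ⇒ λ = −ln(0.23)/10400 = 0.000141315.
Mean = 1/λ = 7076.39 hours.

7076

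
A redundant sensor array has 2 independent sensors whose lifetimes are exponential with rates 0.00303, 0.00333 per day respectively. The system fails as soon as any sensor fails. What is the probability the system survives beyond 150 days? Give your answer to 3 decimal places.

The time to first failure is exponential with rate Σλ = 0.00303 + 0.00333 = 0.00636.
P(min > 150) = e^(−0.00636·150) = e^(−0.954) ≈ 0.385.

0.385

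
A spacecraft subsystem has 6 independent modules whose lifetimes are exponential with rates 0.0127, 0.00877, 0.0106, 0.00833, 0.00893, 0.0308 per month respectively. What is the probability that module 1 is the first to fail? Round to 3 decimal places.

The time to first failure is exponential with rate Σλ = 0.0127 + 0.00877 + 0.0106 + 0.00833 + 0.00893 + 0.0308 = 0.08013.
P(module 1 first) = λ_1/Σλ = 0.0127/0.08013 ≈ 0.158.

0.158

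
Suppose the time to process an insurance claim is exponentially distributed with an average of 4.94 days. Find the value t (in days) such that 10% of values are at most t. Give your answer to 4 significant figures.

The rate is λ = 1/4.94 = 0.202429 per day.
Set 1 − e^(−λt) = 0.1, so t = −ln(0.9)/λ = 0.10536/0.202429 ≈ 0.520481 days.

0.5205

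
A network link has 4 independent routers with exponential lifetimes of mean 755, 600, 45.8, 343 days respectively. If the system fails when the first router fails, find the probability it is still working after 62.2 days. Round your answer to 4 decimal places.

The first failure time is exponential with rate Σλ_i = 1/755 + 1/600 + 1/45.8 + 1/343 = 0.0277407 per day.
P(min > 62.2) = e^(−0.0277407·62.2) = e^(−1.7255) ≈ 0.1781.

0.1781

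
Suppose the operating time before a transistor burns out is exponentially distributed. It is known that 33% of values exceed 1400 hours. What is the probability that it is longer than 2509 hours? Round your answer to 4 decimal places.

e^(−λ·1400) = 0.33 ⇒ λ = −ln(0.33)/1400 = 0.000791902.
P(X > 2509) = e^(−0.000791902·2509) = e^(−1.9869) ≈ 0.1371.

0.1371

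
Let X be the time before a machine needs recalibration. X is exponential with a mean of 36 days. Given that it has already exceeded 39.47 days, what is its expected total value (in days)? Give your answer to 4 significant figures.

75.47

The rate is λ = 1/36 = 0.0277778 per day.
By memorylessness, E[X | X > 39.47] = 39.47 + 1/λ = 39.47 + 36 = 75.47 days.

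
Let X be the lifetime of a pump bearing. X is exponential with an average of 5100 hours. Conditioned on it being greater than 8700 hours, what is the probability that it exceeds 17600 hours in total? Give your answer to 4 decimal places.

0.1746

The rate is λ = 1/5100 = 0.000196078 per hour.
By the memoryless property, P(X > 8700+8900 | X > 8700) = P(X > 8900).
P(X > 8900) = e^(−1.7451) ≈ 0.1746.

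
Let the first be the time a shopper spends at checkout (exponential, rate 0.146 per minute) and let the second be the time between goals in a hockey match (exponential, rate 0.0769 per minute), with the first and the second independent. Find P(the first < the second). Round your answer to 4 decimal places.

0.6550

λ_1 = 0.146, λ_2 = 0.0769.
For independent exponentials, P(the first < the second) = λ_1/(λ_1+λ_2) = 0.146/0.2229 ≈ 0.6550.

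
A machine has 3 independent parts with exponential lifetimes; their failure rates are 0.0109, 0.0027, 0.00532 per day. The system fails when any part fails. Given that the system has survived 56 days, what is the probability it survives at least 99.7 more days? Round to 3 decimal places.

0.152

Time to first failure ~ Exp(Σλ) with Σλ = 0.01892.
By memorylessness, P(T > 56+99.7 | T > 56) = P(T > 99.7) = e^(−0.01892·99.7) ≈ 0.152.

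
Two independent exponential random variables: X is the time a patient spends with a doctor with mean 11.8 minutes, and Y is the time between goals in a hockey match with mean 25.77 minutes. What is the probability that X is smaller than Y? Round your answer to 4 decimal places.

λ_1 = 1/11.8 = 0.0847458, λ_2 = 1/25.77 = 0.0388048.
For independent exponentials, P(X < Y) = λ_1/(λ_1+λ_2) = 0.0847458/0.123551 ≈ 0.6859.

0.6859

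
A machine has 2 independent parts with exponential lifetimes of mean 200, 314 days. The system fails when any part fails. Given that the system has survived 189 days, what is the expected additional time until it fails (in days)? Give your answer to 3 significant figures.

122

First-failure rate Σλ = 1/200 + 1/314 = 0.00818471.
By memorylessness the expected residual is 1/Σλ = 122.179 days, regardless of the 189 already elapsed.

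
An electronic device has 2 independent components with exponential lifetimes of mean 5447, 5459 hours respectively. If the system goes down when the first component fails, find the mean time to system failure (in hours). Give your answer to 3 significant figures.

The first failure time is exponential with rate Σλ_i = 1/5447 + 1/5459 = 0.000366771 per hour.
E[min] = 1/Σλ = 1/0.000366771 = 2726.5 hours.

2730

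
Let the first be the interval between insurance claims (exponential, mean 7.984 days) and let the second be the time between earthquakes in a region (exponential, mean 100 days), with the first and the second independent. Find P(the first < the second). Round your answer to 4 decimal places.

λ_1 = 1/7.984 = 0.125251, λ_2 = 1/100 = 0.01.
For independent exponentials, P(the first < the second) = λ_1/(λ_1+λ_2) = 0.125251/0.135251 ≈ 0.9261.

0.9261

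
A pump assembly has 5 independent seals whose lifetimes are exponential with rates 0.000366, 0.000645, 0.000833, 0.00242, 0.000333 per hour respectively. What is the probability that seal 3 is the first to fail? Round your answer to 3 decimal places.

0.181

The time to first failure is exponential with rate Σλ = 0.000366 + 0.000645 + 0.000833 + 0.00242 + 0.000333 = 0.004597.
P(seal 3 first) = λ_3/Σλ = 0.000833/0.004597 ≈ 0.181.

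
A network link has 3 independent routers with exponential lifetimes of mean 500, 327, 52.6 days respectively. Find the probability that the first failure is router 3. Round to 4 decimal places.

0.7899

Rates: λ_i = 1/mean_i → 0.002, 0.0030581, 0.0190114; Σλ = 0.0240695.
P(router 3 first) = λ_3/Σλ = 0.0190114/0.0240695 ≈ 0.7899.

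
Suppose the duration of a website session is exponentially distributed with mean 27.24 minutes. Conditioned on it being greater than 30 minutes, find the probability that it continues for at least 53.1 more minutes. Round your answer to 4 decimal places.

0.1424

The rate is λ = 1/27.24 = 0.0367107 per minute.
The exponential is memoryless, so the remaining time is again Exp(λ): the condition X > 30 is irrelevant.
P(X > 53.1) = e^(−1.9493) ≈ 0.1424.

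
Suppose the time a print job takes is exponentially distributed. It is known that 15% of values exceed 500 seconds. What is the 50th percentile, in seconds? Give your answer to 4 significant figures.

e^(−λ·500) = 0.15 ⇒ λ = −ln(0.15)/500 = 0.00379424.
50th percentile: 1 − e^(−λt) = 0.5, t = −ln(0.5)/λ = 182.684 seconds.

182.7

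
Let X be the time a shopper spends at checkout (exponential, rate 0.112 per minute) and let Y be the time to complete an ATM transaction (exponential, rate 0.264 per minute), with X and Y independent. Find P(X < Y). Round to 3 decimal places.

0.298

λ_1 = 0.112, λ_2 = 0.264.
For independent exponentials, P(X < Y) = λ_1/(λ_1+λ_2) = 0.112/0.376 ≈ 0.298.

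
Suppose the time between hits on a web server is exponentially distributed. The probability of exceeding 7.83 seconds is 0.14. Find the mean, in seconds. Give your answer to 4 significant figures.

3.982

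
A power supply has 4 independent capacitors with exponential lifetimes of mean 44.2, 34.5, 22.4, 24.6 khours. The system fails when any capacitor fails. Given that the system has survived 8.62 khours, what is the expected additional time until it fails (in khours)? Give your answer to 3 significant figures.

7.30

First-failure rate Σλ = 1/44.2 + 1/34.5 + 1/22.4 + 1/24.6 = 0.136903.
By memorylessness the expected residual is 1/Σλ = 7.30443 khours, regardless of the 8.62 already elapsed.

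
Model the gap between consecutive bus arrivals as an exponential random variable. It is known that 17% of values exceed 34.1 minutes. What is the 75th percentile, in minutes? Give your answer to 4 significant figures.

e^(−λ·34.1) = 0.17 ⇒ λ = −ln(0.17)/34.1 = 0.0519635.
75th percentile: 1 − e^(−λt) = 0.75, t = −ln(0.25)/λ = 26.6782 minutes.

26.68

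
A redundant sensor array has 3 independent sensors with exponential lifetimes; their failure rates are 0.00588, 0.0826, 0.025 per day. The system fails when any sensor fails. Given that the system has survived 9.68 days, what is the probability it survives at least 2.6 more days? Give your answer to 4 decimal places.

0.7445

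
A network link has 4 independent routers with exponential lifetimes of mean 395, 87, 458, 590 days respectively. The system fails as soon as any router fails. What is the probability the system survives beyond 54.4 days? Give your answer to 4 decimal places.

The first failure time is exponential with rate Σλ_i = 1/395 + 1/87 + 1/458 + 1/590 = 0.0179042 per day.
P(min > 54.4) = e^(−0.0179042·54.4) = e^(−0.97399) ≈ 0.3776.

0.3776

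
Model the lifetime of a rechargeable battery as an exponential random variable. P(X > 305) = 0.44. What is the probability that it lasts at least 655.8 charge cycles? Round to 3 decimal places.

0.171

e^(−λ·305) = 0.44 ⇒ λ = −ln(0.44)/305 = 0.00269174.
P(X > 655.8) = e^(−0.00269174·655.8) = e^(−1.7652) ≈ 0.171.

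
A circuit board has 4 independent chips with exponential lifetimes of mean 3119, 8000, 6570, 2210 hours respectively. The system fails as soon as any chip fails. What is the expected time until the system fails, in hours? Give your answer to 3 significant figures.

952

The first failure time is exponential with rate Σλ_i = 1/3119 + 1/8000 + 1/6570 + 1/2210 = 0.00105031 per hour.
E[min] = 1/Σλ = 1/0.00105031 = 952.099 hours.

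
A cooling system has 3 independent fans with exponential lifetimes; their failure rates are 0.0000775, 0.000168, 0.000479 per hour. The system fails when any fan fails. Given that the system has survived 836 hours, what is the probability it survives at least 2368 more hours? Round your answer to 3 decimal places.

Time to first failure ~ Exp(Σλ) with Σλ = 0.0007245.
By memorylessness, P(T > 836+2368 | T > 836) = P(T > 2368) = e^(−0.0007245·2368) ≈ 0.180.

0.180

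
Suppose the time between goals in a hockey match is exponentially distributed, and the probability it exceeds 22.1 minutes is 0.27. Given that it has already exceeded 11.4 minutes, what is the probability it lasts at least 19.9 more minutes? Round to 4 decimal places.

0.3076

From e^(−λ·22.1) = 0.27, λ = −ln(0.27)/22.1 = 0.0592459.
Memoryless: P(X > 11.4+19.9 | X > 11.4) = P(X > 19.9) = e^(−0.0592459·19.9) ≈ 0.3076.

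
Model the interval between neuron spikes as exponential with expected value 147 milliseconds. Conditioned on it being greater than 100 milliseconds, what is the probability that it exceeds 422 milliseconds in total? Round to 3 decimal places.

0.112

The rate is λ = 1/147 = 0.00680272 per millisecond.
P(X > s+t | X > s) = e^(−λ(s+t))/e^(−λs) = e^(−λt), independent of s = 100.
P(X > 322) = e^(−2.1905) ≈ 0.112.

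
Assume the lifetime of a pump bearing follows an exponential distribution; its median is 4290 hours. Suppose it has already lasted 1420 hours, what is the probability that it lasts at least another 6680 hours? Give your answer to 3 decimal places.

For an exponential, median = ln(2)/λ, so λ = ln 2 / 4290 = 0.000161573 per hour.
By the memoryless property, P(X > 1420+6680 | X > 1420) = P(X > 6680).
P(X > 6680) = e^(−1.0793) ≈ 0.340.

0.340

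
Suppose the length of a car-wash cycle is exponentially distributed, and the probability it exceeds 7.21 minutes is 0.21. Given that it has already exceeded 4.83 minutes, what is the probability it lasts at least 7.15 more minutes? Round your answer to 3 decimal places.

From e^(−λ·7.21) = 0.21, λ = −ln(0.21)/7.21 = 0.216456.
Memoryless: P(X > 4.83+7.15 | X > 4.83) = P(X > 7.15) = e^(−0.216456·7.15) ≈ 0.213.

0.213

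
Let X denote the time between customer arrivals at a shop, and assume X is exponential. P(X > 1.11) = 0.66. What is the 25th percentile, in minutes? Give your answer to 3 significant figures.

e^(−λ·1.11) = 0.66 ⇒ λ = −ln(0.66)/1.11 = 0.374338.
25th percentile: 1 − e^(−λt) = 0.25, t = −ln(0.75)/λ = 0.768508 minutes.

0.769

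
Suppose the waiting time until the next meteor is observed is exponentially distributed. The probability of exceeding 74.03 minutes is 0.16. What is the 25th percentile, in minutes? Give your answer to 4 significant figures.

e^(−λ·74.03) = 0.16 ⇒ λ = −ln(0.16)/74.03 = 0.0247546.
25th percentile: 1 − e^(−λt) = 0.25, t = −ln(0.75)/λ = 11.6214 minutes.

11.62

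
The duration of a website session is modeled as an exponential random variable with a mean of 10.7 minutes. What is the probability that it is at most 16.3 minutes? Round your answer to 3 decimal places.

0.782

The rate is λ = 1/10.7 = 0.0934579 per minute.
P(X ≤ 16.3) = 1 − e^(−λ·16.3) = 1 − e^(−1.5234) ≈ 0.782.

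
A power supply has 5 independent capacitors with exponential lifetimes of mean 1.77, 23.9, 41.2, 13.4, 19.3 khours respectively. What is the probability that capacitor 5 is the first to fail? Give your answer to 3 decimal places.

Rates: λ_i = 1/mean_i → 0.564972, 0.041841, 0.0242718, 0.0746269, 0.0518135; Σλ = 0.757525.
P(capacitor 5 first) = λ_5/Σλ = 0.0518135/0.757525 ≈ 0.068.

0.068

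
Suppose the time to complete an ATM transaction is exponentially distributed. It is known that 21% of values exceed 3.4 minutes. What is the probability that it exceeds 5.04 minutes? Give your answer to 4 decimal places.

e^(−λ·3.4) = 0.21 ⇒ λ = −ln(0.21)/3.4 = 0.459014.
P(X > 5.04) = e^(−0.459014·5.04) = e^(−2.3134) ≈ 0.0989.

0.0989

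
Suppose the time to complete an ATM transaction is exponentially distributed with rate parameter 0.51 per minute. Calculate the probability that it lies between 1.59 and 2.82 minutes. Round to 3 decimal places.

0.207

P(1.59 < X < 2.82) = e^(−λ·1.59) − e^(−λ·2.82) = 0.44446 − 0.23735 ≈ 0.207.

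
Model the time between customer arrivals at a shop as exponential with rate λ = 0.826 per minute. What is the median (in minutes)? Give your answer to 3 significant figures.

Set 1 − e^(−λt) = 0.5, so t = −ln(0.5)/λ = 0.69315/0.826 ≈ 0.839161 minutes.

0.839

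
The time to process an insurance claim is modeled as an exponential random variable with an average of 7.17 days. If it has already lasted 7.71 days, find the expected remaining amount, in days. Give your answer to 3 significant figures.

The rate is λ = 1/7.17 = 0.13947 per day.
By memorylessness, the remaining amount past any threshold is again Exp(λ) with mean 1/λ = 7.17 days.

7.17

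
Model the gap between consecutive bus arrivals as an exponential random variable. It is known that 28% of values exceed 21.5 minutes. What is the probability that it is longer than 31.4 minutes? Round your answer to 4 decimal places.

0.1558

e^(−λ·21.5) = 0.28 ⇒ λ = −ln(0.28)/21.5 = 0.0592077.
P(X > 31.4) = e^(−0.0592077·31.4) = e^(−1.8591) ≈ 0.1558.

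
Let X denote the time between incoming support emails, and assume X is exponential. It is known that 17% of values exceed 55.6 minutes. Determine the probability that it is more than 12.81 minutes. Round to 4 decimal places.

e^(−λ·55.6) = 0.17 ⇒ λ = −ln(0.17)/55.6 = 0.0318697.
P(X > 12.81) = e^(−0.0318697·12.81) = e^(−0.40825) ≈ 0.6648.

0.6648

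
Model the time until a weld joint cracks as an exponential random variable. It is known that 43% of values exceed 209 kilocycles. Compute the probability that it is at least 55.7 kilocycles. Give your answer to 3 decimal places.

e^(−λ·209) = 0.43 ⇒ λ = −ln(0.43)/209 = 0.00403813.
P(X > 55.7) = e^(−0.00403813·55.7) = e^(−0.22492) ≈ 0.799.

0.799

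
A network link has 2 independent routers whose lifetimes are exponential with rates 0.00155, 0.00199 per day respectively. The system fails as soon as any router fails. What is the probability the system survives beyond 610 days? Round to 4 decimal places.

0.1154

The time to first failure is exponential with rate Σλ = 0.00155 + 0.00199 = 0.00354.
P(min > 610) = e^(−0.00354·610) = e^(−2.1594) ≈ 0.1154.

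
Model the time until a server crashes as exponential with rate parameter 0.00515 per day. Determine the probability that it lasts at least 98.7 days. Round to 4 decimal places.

0.6015

P(X > 98.7) = e^(−λ·98.7) = e^(−0.50831) ≈ 0.6015.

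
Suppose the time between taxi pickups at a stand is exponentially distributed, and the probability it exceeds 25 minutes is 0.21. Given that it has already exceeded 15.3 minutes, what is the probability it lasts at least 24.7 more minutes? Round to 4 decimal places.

From e^(−λ·25) = 0.21, λ = −ln(0.21)/25 = 0.0624259.
Memoryless: P(X > 15.3+24.7 | X > 15.3) = P(X > 24.7) = e^(−0.0624259·24.7) ≈ 0.2140.

0.2140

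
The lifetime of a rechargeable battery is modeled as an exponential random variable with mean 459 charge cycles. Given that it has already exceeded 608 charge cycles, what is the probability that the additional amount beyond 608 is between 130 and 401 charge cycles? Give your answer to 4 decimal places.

The rate is λ = 1/459 = 0.00217865 per charge cycle.
Memoryless: the residual past 608 is again Exp(λ).
P(130 < residual < 401) = e^(−λ·130) − e^(−λ·401) = 0.75335 − 0.41743 ≈ 0.3359.

0.3359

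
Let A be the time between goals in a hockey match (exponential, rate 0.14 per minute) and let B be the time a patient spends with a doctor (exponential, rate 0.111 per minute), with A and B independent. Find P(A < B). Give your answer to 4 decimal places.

λ_1 = 0.14, λ_2 = 0.111.
For independent exponentials, P(A < B) = λ_1/(λ_1+λ_2) = 0.14/0.251 ≈ 0.5578.

0.5578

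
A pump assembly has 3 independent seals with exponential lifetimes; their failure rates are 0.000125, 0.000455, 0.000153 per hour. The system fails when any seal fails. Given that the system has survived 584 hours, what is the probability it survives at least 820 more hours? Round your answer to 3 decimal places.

Time to first failure ~ Exp(Σλ) with Σλ = 0.000733.
By memorylessness, P(T > 584+820 | T > 584) = P(T > 820) = e^(−0.000733·820) ≈ 0.548.

0.548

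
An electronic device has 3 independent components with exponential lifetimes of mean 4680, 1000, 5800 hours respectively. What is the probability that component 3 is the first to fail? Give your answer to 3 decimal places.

0.124

Rates: λ_i = 1/mean_i → 0.000213675, 0.001, 0.000172414; Σλ = 0.00138609.
P(component 3 first) = λ_3/Σλ = 0.000172414/0.00138609 ≈ 0.124.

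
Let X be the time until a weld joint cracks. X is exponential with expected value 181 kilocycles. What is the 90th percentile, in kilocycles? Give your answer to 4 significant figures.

416.8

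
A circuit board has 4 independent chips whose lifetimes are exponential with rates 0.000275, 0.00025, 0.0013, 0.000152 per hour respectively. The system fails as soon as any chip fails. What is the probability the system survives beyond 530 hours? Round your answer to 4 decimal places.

0.3507

The time to first failure is exponential with rate Σλ = 0.000275 + 0.00025 + 0.0013 + 0.000152 = 0.001977.
P(min > 530) = e^(−0.001977·530) = e^(−1.0478) ≈ 0.3507.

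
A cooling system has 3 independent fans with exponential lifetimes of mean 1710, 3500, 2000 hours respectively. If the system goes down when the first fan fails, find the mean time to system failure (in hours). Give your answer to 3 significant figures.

The first failure time is exponential with rate Σλ_i = 1/1710 + 1/3500 + 1/2000 = 0.00137051 per hour.
E[min] = 1/Σλ = 1/0.00137051 = 729.656 hours.

730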